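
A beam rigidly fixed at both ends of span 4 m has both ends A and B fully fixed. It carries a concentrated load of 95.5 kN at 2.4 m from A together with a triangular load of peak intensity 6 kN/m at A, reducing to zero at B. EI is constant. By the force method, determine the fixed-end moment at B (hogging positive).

Take the two fixed-end moments M_A, M_B as redundants; the released structure is the simple span AB.
End rotations of the released simple span under the applied load (×1/EI):
  at A: point load 95.5 at a = 2.4: Pab(L + b)/(6LEI) = 85.57/EI
  at B: point load 95.5 at a = 2.4: Pab(L + a)/(6LEI) = 97.79/EI
  at A: triangular load, peak 6: w₀L³/(45EI) = 8.533/EI
  at B: triangular load, peak 6: 7w₀L³/(360EI) = 7.467/EI
  θ_A0 = 94.1/EI,  θ_B0 = 105.3/EI
Flexibility coefficients: a unit moment at one end gives L/(3EI) there and L/(6EI) at the far end, so f₁₁ = f₂₂ = 1.333/EI and f₁₂ = f₂₁ = 0.6667/EI.
Compatibility — zero rotation at each built-in end:
  1.333 M_A + 0.6667 M_B = 94.1
  0.6667 M_A + 1.333 M_B = 105.3
Solving the pair gives M_A = 41.47 kN·m and M_B = 58.21 kN·m (hogging).

M_B = 58.21 kN·m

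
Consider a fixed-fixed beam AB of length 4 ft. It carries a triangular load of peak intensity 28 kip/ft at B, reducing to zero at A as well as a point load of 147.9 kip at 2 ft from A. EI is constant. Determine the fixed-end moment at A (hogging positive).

M_A = 88.88 kip·ft

Take the two fixed-end moments M_A, M_B as redundants; the released structure is the simple span AB.
Simple-span end rotations at A and B under the given loads:
  at A: triangular load, peak 28: 7w₀L³/(360EI) = 34.84/EI
  at B: triangular load, peak 28: w₀L³/(45EI) = 39.82/EI
  at A: point load 147.9 at a = 2: Pab(L + b)/(6LEI) = 147.9/EI
  at B: point load 147.9 at a = 2: Pab(L + a)/(6LEI) = 147.9/EI
  θ_A0 = 182.7/EI,  θ_B0 = 187.7/EI
Flexibility coefficients: a unit moment at one end gives L/(3EI) there and L/(6EI) at the far end, so f₁₁ = f₂₂ = 1.333/EI and f₁₂ = f₂₁ = 0.6667/EI.
Compatibility — zero rotation at each built-in end:
  1.333 M_A + 0.6667 M_B = 182.7
  0.6667 M_A + 1.333 M_B = 187.7
Solving the pair gives M_A = 88.88 kip·ft and M_B = 96.35 kip·ft (hogging).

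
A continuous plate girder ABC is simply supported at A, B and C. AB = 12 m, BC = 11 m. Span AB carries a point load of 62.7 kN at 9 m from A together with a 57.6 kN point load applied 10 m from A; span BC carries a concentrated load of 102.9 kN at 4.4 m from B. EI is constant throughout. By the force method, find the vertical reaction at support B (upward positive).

R_B = 194.1 kN

Release continuity at B by inserting a hinge; the redundant is the internal moment M_B. The primary structure is two simply-supported spans AB and BC.
Rotations at B on the released spans (each span's end-slope, ×1/EI):
  span AB: point load 62.7 at a = 9: Pab(L + a)/(6LEI) = 493.8/EI
  span AB: point load 57.6 at a = 10: Pab(L + a)/(6LEI) = 352/EI
  span BC: point load 102.9 at a = 4.4: Pab(L + b)/(6LEI) = 796.9/EI
  relative rotation θ_0 = (845.8 + 796.9)/EI = 1643/EI
A unit hogging moment at B produces rotation L₁/(3EI) + L₂/(3EI) = 7.667/EI.
Slope continuity at B: θ_0 = M_B·7.667/EI, so M_B = 1643/7.667 = 214.3 kN·m (hogging).
Span AB, ΣM about A with M_B applied at B: R_B^{AB}·12 = 1140 + 214.3, so R_B^{AB} = 112.9 kN and R_A = 120.3 − 112.9 = 7.42 kN.
Span BC, ΣM about C: R_B^{BC}·11 = 679.1 + 214.3, so R_B^{BC} = 81.22 kN and R_C = 102.9 − 81.22 = 21.68 kN.
R_B = 112.9 + 81.22 = 194.1 kN.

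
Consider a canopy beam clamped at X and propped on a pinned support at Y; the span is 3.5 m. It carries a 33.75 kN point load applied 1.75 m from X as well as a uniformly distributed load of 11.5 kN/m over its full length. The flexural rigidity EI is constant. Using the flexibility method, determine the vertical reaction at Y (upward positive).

R_Y = 25.64 kN

Take the reaction at Y as the redundant and release it; the primary structure is a cantilever fixed at X.
Free-end deflection of the primary structure under the applied loading (downward +):
  point load 33.75 at a = 1.75: Pa²(3L − a)/(6EI) = 150.7/EI
  UDL 11.5: wL⁴/(8EI) = 215.7/EI
  δ_0 = 366.4/EI
Flexibility coefficient — unit upward force at Y: δ_{YY} = L³/(3EI) = 14.29/EI.
The prop prevents deflection at Y: R_Y = δ_0/δ_{YY} = 366.4/14.29 = 25.64 kN.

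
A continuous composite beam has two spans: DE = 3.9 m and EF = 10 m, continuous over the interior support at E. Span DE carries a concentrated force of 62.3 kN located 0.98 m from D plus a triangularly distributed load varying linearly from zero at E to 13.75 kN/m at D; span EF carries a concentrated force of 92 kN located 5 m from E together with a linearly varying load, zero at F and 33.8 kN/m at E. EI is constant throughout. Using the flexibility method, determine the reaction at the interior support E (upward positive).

R_E = 289.3 kN

Release continuity at E by inserting a hinge; the redundant is the internal moment M_E. The primary structure is two simply-supported spans DE and EF.
Rotations at E on the released spans (each span's end-slope, ×1/EI):
  span DE: point load 62.3 at a = 0.98: Pab(L + a)/(6LEI) = 37.18/EI
  span DE: triangular load, peak 13.75: 7w₀L³/(360EI) = 15.86/EI
  span EF: point load 92 at a = 5: Pab(L + b)/(6LEI) = 575/EI
  span EF: triangular load, peak 33.8: w₀L³/(45EI) = 751.1/EI
  relative rotation θ_0 = (53.04 + 1326)/EI = 1379/EI
A unit hogging moment at E produces rotation L₁/(3EI) + L₂/(3EI) = 4.633/EI.
Slope continuity at E: θ_0 = M_E·4.633/EI, so M_E = 1379/4.633 = 297.7 kN·m (hogging).
Span DE, ΣM about D with M_E applied at E: R_E^{DE}·3.9 = 95.91 + 297.7, so R_E^{DE} = 100.9 kN and R_D = 89.11 − 100.9 = -11.8 kN.
Span EF, ΣM about F: R_E^{EF}·10 = 1587 + 297.7, so R_E^{EF} = 188.4 kN and R_F = 261 − 188.4 = 72.57 kN.
R_E = 100.9 + 188.4 = 289.3 kN.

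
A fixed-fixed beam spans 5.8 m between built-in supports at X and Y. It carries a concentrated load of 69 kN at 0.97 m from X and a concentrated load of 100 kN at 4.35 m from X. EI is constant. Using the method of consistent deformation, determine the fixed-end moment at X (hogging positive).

Release both end moments; the primary structure is a simply-supported span XY with redundants M_X and M_Y.
End rotations of the released simple span under the applied load (×1/EI):
  at X: point load 69 at a = 0.97: Pab(L + b)/(6LEI) = 98.75/EI
  at Y: point load 69 at a = 0.97: Pab(L + a)/(6LEI) = 62.89/EI
  at X: point load 100 at a = 4.35: Pab(L + b)/(6LEI) = 131.4/EI
  at Y: point load 100 at a = 4.35: Pab(L + a)/(6LEI) = 184/EI
  θ_X0 = 230.2/EI,  θ_Y0 = 246.9/EI
Flexibility coefficients: a unit moment at one end gives L/(3EI) there and L/(6EI) at the far end, so f₁₁ = f₂₂ = 1.933/EI and f₁₂ = f₂₁ = 0.9667/EI.
Compatibility — zero rotation at each built-in end:
  1.933 M_X + 0.9667 M_Y = 230.2
  0.9667 M_X + 1.933 M_Y = 246.9
Solving the pair gives M_X = 73.6 kN·m and M_Y = 90.88 kN·m (hogging).

M_X = 73.6 kN·m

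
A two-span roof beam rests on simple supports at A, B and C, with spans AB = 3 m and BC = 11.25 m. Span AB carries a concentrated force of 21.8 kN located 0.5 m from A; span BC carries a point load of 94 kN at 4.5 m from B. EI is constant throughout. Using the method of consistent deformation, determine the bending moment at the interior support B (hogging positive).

M_B = 161.4 kN·m

Take M_B as the redundant. Released structure: two simple spans AB and BC with a hinge at B.
End slopes at the hinge B, treating each span as simply supported:
  span AB: point load 21.8 at a = 0.5: Pab(L + a)/(6LEI) = 5.299/EI
  span BC: point load 94 at a = 4.5: Pab(L + b)/(6LEI) = 761.4/EI
  relative rotation θ_0 = (5.299 + 761.4)/EI = 766.7/EI
A unit hogging moment at B produces rotation L₁/(3EI) + L₂/(3EI) = 4.75/EI.
Slope continuity at B: θ_0 = M_B·4.75/EI, so M_B = 766.7/4.75 = 161.4 kN·m (hogging).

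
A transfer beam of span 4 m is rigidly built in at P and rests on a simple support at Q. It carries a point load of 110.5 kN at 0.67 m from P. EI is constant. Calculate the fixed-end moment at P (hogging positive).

M_P = 56.47 kN·m

Release the roller at Q. Primary structure: cantilever fixed at P.
Free-end deflection of the primary structure under the applied loading (downward +):
  point load 110.5 at a = 0.67: Pa²(3L − a)/(6EI) = 93.67/EI
Tip deflection under a unit load at Q: L³/(3EI) = 21.33/EI.
The prop prevents deflection at Q: R_Q = δ_0/δ_{QQ} = 93.67/21.33 = 4.391 kN.
Moment equilibrium about P: M_P = Σ(load moments about P) − R_Q·L = 74.03 − 4.391×4 = 56.47 kN·m.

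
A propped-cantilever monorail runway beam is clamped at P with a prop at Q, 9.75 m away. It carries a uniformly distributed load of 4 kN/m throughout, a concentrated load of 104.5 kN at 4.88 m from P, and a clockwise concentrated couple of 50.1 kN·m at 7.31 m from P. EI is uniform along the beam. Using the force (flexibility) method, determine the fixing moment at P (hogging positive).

M_P = 218.2 kN·m

Release the roller at Q. Primary structure: cantilever fixed at P.
Downward deflection at the released point Q due to the loads:
  UDL 4: wL⁴/(8EI) = 4518/EI
  point load 104.5 at a = 4.88: Pa²(3L − a)/(6EI) = 10108/EI
  clockwise couple 50.1 at a = 7.31: M₀a(2L − a)/(2EI) = 2232/EI
  δ_0 = 16859/EI
Flexibility coefficient — unit upward force at Q: δ_{QQ} = L³/(3EI) = 309/EI.
The prop prevents deflection at Q: R_Q = δ_0/δ_{QQ} = 16859/309 = 54.57 kN.
Moment equilibrium about P: M_P = Σ(load moments about P) − R_Q·L = 750.2 − 54.57×9.75 = 218.2 kN·m.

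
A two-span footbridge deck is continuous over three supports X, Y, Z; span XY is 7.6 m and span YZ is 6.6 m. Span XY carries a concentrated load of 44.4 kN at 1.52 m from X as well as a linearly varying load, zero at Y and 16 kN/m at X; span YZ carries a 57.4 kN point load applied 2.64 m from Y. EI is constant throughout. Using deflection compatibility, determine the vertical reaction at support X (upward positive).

Insert a hinge at Y; M_Y is the redundant, and each span becomes simply supported.
End slopes at the hinge Y, treating each span as simply supported:
  span XY: point load 44.4 at a = 1.52: Pab(L + a)/(6LEI) = 82.07/EI
  span XY: triangular load, peak 16: 7w₀L³/(360EI) = 136.6/EI
  span YZ: point load 57.4 at a = 2.64: Pab(L + b)/(6LEI) = 160/EI
  relative rotation θ_0 = (218.6 + 160)/EI = 378.7/EI
A unit hogging moment at Y produces rotation L₁/(3EI) + L₂/(3EI) = 4.733/EI.
Slope continuity at Y: θ_0 = M_Y·4.733/EI, so M_Y = 378.7/4.733 = 80 kN·m (hogging).
Span XY, ΣM about X with M_Y applied at Y: R_Y^{XY}·7.6 = 221.5 + 80, so R_Y^{XY} = 39.67 kN and R_X = 105.2 − 39.67 = 65.53 kN.

R_X = 65.53 kN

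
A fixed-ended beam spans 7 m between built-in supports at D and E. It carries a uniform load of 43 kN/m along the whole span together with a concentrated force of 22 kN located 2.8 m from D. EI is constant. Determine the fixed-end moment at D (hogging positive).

Take the two fixed-end moments M_D, M_E as redundants; the released structure is the simple span DE.
On the primary (simply-supported) span, the end slopes from the loading are:
  at D: UDL 43: wL³/(24EI) = 614.5/EI
  at E: UDL 43: wL³/(24EI) = 614.5/EI
  at D: point load 22 at a = 2.8: Pab(L + b)/(6LEI) = 68.99/EI
  at E: point load 22 at a = 2.8: Pab(L + a)/(6LEI) = 60.37/EI
  θ_D0 = 683.5/EI,  θ_E0 = 674.9/EI
Flexibility coefficients: a unit moment at one end gives L/(3EI) there and L/(6EI) at the far end, so f₁₁ = f₂₂ = 2.333/EI and f₁₂ = f₂₁ = 1.167/EI.
Compatibility — zero rotation at each built-in end:
  2.333 M_D + 1.167 M_E = 683.5
  1.167 M_D + 2.333 M_E = 674.9
Solving the pair gives M_D = 197.8 kN·m and M_E = 190.4 kN·m (hogging).

M_D = 197.8 kN·m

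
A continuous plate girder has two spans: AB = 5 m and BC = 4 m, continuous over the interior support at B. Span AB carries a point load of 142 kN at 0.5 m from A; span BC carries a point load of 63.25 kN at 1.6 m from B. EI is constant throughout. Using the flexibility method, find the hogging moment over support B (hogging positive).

Release continuity at B by inserting a hinge; the redundant is the internal moment M_B. The primary structure is two simply-supported spans AB and BC.
Rotations at B on the released spans (each span's end-slope, ×1/EI):
  span AB: point load 142 at a = 0.5: Pab(L + a)/(6LEI) = 58.58/EI
  span BC: point load 63.25 at a = 1.6: Pab(L + b)/(6LEI) = 64.77/EI
  relative rotation θ_0 = (58.58 + 64.77)/EI = 123.3/EI
A unit hogging moment at B produces rotation L₁/(3EI) + L₂/(3EI) = 3/EI.
Compatibility: M_B·(L₁+L₂)/(3EI) = θ_0, giving M_B = 41.11 kN·m (hogging).

M_B = 41.11 kN·m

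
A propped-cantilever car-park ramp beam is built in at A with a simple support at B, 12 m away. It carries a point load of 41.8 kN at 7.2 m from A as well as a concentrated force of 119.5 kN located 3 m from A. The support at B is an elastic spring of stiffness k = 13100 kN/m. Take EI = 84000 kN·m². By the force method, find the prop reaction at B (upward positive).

Remove the prop at B; the released (primary) structure is a cantilever built in at A.
Downward deflection at the released point B due to the loads:
  point load 41.8 at a = 7.2: Pa²(3L − a)/(6EI) = 10401/EI
  point load 119.5 at a = 3: Pa²(3L − a)/(6EI) = 5915/EI
  δ_0 = 16316/EI
Flexibility coefficient — unit upward force at B: δ_{BB} = L³/(3EI) = 576/EI.
With EI = 84000 kN·m²: δ_0 = 0.19424 m and δ_{BB} = 0.006857 m/kN.
Compatibility — the spring shortens by R_B/k under the reaction it provides: δ_0 − R_B·δ_{BB} = R_B/k. With 1/k = 0.000076 m/kN, R_B = δ_0 / (δ_{BB} + 1/k) = 0.19424 / (0.006857 + 0.000076) = 28.02 kN.

R_B = 28.02 kN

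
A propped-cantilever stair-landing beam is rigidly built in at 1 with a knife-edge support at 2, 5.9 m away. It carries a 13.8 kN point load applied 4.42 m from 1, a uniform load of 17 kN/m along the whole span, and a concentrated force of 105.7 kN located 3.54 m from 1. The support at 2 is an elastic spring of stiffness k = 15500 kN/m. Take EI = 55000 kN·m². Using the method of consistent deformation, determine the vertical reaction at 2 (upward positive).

R_2 = 87.46 kN

Release the roller at 2. Primary structure: cantilever fixed at 1.
Free-end deflection of the primary structure under the applied loading (downward +):
  point load 13.8 at a = 4.42: Pa²(3L − a)/(6EI) = 596.7/EI
  UDL 17: wL⁴/(8EI) = 2575/EI
  point load 105.7 at a = 3.54: Pa²(3L − a)/(6EI) = 3126/EI
  δ_0 = 6298/EI
Tip deflection under a unit load at 2: L³/(3EI) = 68.46/EI.
With EI = 55000 kN·m²: δ_0 = 0.1145 m and δ_{22} = 0.001245 m/kN.
Compatibility — the spring shortens by R_2/k under the reaction it provides: δ_0 − R_2·δ_{22} = R_2/k. With 1/k = 0.000065 m/kN, R_2 = δ_0 / (δ_{22} + 1/k) = 0.1145 / (0.001245 + 0.000065) = 87.46 kN.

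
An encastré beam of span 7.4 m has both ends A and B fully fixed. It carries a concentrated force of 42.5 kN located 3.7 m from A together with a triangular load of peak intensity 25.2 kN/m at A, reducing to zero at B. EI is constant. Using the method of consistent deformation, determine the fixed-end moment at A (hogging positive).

Release both end moments; the primary structure is a simply-supported span AB with redundants M_A and M_B.
Simple-span end rotations at A and B under the given loads:
  at A: point load 42.5 at a = 3.7: Pab(L + b)/(6LEI) = 145.5/EI
  at B: point load 42.5 at a = 3.7: Pab(L + a)/(6LEI) = 145.5/EI
  at A: triangular load, peak 25.2: w₀L³/(45EI) = 226.9/EI
  at B: triangular load, peak 25.2: 7w₀L³/(360EI) = 198.6/EI
  θ_A0 = 372.4/EI,  θ_B0 = 344/EI
Flexibility coefficients: a unit moment at one end gives L/(3EI) there and L/(6EI) at the far end, so f₁₁ = f₂₂ = 2.467/EI and f₁₂ = f₂₁ = 1.233/EI.
Compatibility — zero rotation at each built-in end:
  2.467 M_A + 1.233 M_B = 372.4
  1.233 M_A + 2.467 M_B = 344
Solving the pair gives M_A = 108.3 kN·m and M_B = 85.31 kN·m (hogging).

M_A = 108.3 kN·m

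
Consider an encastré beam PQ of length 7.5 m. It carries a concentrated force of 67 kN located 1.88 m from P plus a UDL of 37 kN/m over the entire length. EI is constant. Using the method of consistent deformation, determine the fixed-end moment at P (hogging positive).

Take the two fixed-end moments M_P, M_Q as redundants; the released structure is the simple span PQ.
On the primary (simply-supported) span, the end slopes from the loading are:
  at P: point load 67 at a = 1.88: Pab(L + b)/(6LEI) = 206.4/EI
  at Q: point load 67 at a = 1.88: Pab(L + a)/(6LEI) = 147.6/EI
  at P: UDL 37: wL³/(24EI) = 650.4/EI
  at Q: UDL 37: wL³/(24EI) = 650.4/EI
  θ_P0 = 856.8/EI,  θ_Q0 = 797.9/EI
Flexibility coefficients: a unit moment at one end gives L/(3EI) there and L/(6EI) at the far end, so f₁₁ = f₂₂ = 2.5/EI and f₁₂ = f₂₁ = 1.25/EI.
Compatibility — zero rotation at each built-in end:
  2.5 M_P + 1.25 M_Q = 856.8
  1.25 M_P + 2.5 M_Q = 797.9
Solving the pair gives M_P = 244.2 kN·m and M_Q = 197.1 kN·m (hogging).

M_P = 244.2 kN·m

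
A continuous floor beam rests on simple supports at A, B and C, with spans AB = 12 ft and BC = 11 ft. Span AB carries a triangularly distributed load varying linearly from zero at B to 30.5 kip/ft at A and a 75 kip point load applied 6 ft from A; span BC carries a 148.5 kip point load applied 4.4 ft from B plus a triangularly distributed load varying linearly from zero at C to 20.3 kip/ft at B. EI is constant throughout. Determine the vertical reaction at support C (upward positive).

Release continuity at B by inserting a hinge; the redundant is the internal moment M_B. The primary structure is two simply-supported spans AB and BC.
End slopes at the hinge B, treating each span as simply supported:
  span AB: triangular load, peak 30.5: 7w₀L³/(360EI) = 1025/EI
  span AB: point load 75 at a = 6: Pab(L + a)/(6LEI) = 675/EI
  span BC: point load 148.5 at a = 4.4: Pab(L + b)/(6LEI) = 1150/EI
  span BC: triangular load, peak 20.3: w₀L³/(45EI) = 600.4/EI
  relative rotation θ_0 = (1700 + 1750)/EI = 3450/EI
A unit hogging moment at B produces rotation L₁/(3EI) + L₂/(3EI) = 7.667/EI.
Compatibility: M_B·(L₁+L₂)/(3EI) = θ_0, giving M_B = 450 kip·ft (hogging).
Span BC, ΣM about C: R_B^{BC}·11 = 1799 + 450, so R_B^{BC} = 204.4 kip and R_C = 260.1 − 204.4 = 55.71 kip.

R_C = 55.71 kip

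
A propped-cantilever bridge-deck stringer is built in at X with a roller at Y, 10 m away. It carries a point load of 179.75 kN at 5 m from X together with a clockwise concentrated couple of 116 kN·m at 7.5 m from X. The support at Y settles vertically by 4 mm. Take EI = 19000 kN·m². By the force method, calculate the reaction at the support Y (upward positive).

R_Y = 72.26 kN

Release the roller at Y. Primary structure: cantilever fixed at X.
Deflection at Y on the released cantilever, summing each load's contribution:
  point load 179.75 at a = 5: Pa²(3L − a)/(6EI) = 18724/EI
  clockwise couple 116 at a = 7.5: M₀a(2L − a)/(2EI) = 5438/EI
  δ_0 = 24161/EI
Tip deflection under a unit load at Y: L³/(3EI) = 333.3/EI.
With EI = 19000 kN·m²: δ_0 = 1.2717 m and δ_{YY} = 0.017544 m/kN.
Compatibility — the beam at Y must follow the support down by 0.004 m: δ_0 − R_Y·δ_{YY} = 0.004, so R_Y = (1.2717 − 0.004)/0.017544 = 72.26 kN.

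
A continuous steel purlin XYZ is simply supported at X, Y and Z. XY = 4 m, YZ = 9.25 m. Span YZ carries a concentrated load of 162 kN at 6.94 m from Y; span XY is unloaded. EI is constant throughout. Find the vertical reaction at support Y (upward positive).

R_Y = 84.32 kN

Release continuity at Y by inserting a hinge; the redundant is the internal moment M_Y. The primary structure is two simply-supported spans XY and YZ.
Rotations at Y on the released spans (each span's end-slope, ×1/EI):
  span YZ: point load 162 at a = 6.94: Pab(L + b)/(6LEI) = 540.9/EI
  relative rotation θ_0 = (0 + 540.9)/EI = 540.9/EI
A unit hogging moment at Y produces rotation L₁/(3EI) + L₂/(3EI) = 4.417/EI.
Slope continuity at Y: θ_0 = M_Y·4.417/EI, so M_Y = 540.9/4.417 = 122.5 kN·m (hogging).
Span XY, ΣM about X with M_Y applied at Y: R_Y^{XY}·4 = 0 + 122.5, so R_Y^{XY} = 30.62 kN and R_X = 0 − 30.62 = -30.62 kN.
Span YZ, ΣM about Z: R_Y^{YZ}·9.25 = 374.2 + 122.5, so R_Y^{YZ} = 53.7 kN and R_Z = 162 − 53.7 = 108.3 kN.
R_Y = 30.62 + 53.7 = 84.32 kN.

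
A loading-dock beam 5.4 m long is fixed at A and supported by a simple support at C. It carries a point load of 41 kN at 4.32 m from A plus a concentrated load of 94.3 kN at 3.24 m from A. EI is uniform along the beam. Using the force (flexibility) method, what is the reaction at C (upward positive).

Release the roller at C. Primary structure: cantilever fixed at A.
Downward deflection at the released point C due to the loads:
  point load 41 at a = 4.32: Pa²(3L − a)/(6EI) = 1515/EI
  point load 94.3 at a = 3.24: Pa²(3L − a)/(6EI) = 2138/EI
  δ_0 = 3653/EI
Flexibility coefficient — unit upward force at C: δ_{CC} = L³/(3EI) = 52.49/EI.
Compatibility at C: δ_0 − R_C·δ_{CC} = 0, so R_C = 3653/52.49 = 69.6 kN.

R_C = 69.6 kN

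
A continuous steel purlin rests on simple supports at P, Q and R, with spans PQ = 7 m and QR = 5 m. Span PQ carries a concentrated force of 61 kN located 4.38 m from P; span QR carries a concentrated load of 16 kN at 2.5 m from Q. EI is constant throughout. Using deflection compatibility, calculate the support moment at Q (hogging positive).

Insert a hinge at Q; M_Q is the redundant, and each span becomes simply supported.
Discontinuity in slope at Q on the released structure — sum the simple-span end rotations:
  span PQ: point load 61 at a = 4.38: Pab(L + a)/(6LEI) = 189.7/EI
  span QR: point load 16 at a = 2.5: Pab(L + b)/(6LEI) = 25/EI
  relative rotation θ_0 = (189.7 + 25)/EI = 214.7/EI
A unit hogging moment at Q produces rotation L₁/(3EI) + L₂/(3EI) = 4/EI.
Compatibility: M_Q·(L₁+L₂)/(3EI) = θ_0, giving M_Q = 53.67 kN·m (hogging).

M_Q = 53.67 kN·m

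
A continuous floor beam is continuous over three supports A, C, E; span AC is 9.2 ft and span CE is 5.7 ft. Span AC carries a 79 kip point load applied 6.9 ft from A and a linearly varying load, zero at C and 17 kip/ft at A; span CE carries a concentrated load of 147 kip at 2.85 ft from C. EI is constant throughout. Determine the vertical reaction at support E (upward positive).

R_E = 40.95 kip

Insert a hinge at C; M_C is the redundant, and each span becomes simply supported.
End slopes at the hinge C, treating each span as simply supported:
  span AC: point load 79 at a = 6.9: Pab(L + a)/(6LEI) = 365.7/EI
  span AC: triangular load, peak 17: 7w₀L³/(360EI) = 257.4/EI
  span CE: point load 147 at a = 2.85: Pab(L + b)/(6LEI) = 298.5/EI
  relative rotation θ_0 = (623.1 + 298.5)/EI = 921.6/EI
A unit hogging moment at C produces rotation L₁/(3EI) + L₂/(3EI) = 4.967/EI.
Compatibility: M_C·(L₁+L₂)/(3EI) = θ_0, giving M_C = 185.6 kip·ft (hogging).
Span CE, ΣM about E: R_C^{CE}·5.7 = 418.9 + 185.6, so R_C^{CE} = 106.1 kip and R_E = 147 − 106.1 = 40.95 kip.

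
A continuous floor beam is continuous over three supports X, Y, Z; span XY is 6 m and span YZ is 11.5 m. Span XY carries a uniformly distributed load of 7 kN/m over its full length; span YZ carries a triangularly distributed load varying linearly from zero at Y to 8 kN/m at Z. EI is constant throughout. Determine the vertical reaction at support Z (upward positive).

R_Z = 26.2 kN

Release continuity at Y by inserting a hinge; the redundant is the internal moment M_Y. The primary structure is two simply-supported spans XY and YZ.
End slopes at the hinge Y, treating each span as simply supported:
  span XY: UDL 7: wL³/(24EI) = 63/EI
  span YZ: triangular load, peak 8: 7w₀L³/(360EI) = 236.6/EI
  relative rotation θ_0 = (63 + 236.6)/EI = 299.6/EI
A unit hogging moment at Y produces rotation L₁/(3EI) + L₂/(3EI) = 5.833/EI.
Slope continuity at Y: θ_0 = M_Y·5.833/EI, so M_Y = 299.6/5.833 = 51.36 kN·m (hogging).
Span YZ, ΣM about Z: R_Y^{YZ}·11.5 = 176.3 + 51.36, so R_Y^{YZ} = 19.8 kN and R_Z = 46 − 19.8 = 26.2 kN.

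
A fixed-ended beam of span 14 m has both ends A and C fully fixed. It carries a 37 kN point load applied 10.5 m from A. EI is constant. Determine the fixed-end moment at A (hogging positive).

Release both end moments; the primary structure is a simply-supported span AC with redundants M_A and M_C.
Simple-span end rotations at A and C under the given loads:
  at A: point load 37 at a = 10.5: Pab(L + b)/(6LEI) = 283.3/EI
  at C: point load 37 at a = 10.5: Pab(L + a)/(6LEI) = 396.6/EI
  θ_A0 = 283.3/EI,  θ_C0 = 396.6/EI
Flexibility coefficients: a unit moment at one end gives L/(3EI) there and L/(6EI) at the far end, so f₁₁ = f₂₂ = 4.667/EI and f₁₂ = f₂₁ = 2.333/EI.
Compatibility — zero rotation at each built-in end:
  4.667 M_A + 2.333 M_C = 283.3
  2.333 M_A + 4.667 M_C = 396.6
Solving the pair gives M_A = 24.28 kN·m and M_C = 72.84 kN·m (hogging).

M_A = 24.28 kN·m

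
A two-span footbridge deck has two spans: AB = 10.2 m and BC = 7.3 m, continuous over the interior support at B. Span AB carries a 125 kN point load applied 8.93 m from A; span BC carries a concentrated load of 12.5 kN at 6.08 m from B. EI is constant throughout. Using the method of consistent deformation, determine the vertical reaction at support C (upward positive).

R_C = -0.4187 kN

Release continuity at B by inserting a hinge; the redundant is the internal moment M_B. The primary structure is two simply-supported spans AB and BC.
Rotations at B on the released spans (each span's end-slope, ×1/EI):
  span AB: point load 125 at a = 8.93: Pab(L + a)/(6LEI) = 443.1/EI
  span BC: point load 12.5 at a = 6.08: Pab(L + b)/(6LEI) = 18.04/EI
  relative rotation θ_0 = (443.1 + 18.04)/EI = 461.2/EI
A unit hogging moment at B produces rotation L₁/(3EI) + L₂/(3EI) = 5.833/EI.
Slope continuity at B: θ_0 = M_B·5.833/EI, so M_B = 461.2/5.833 = 79.06 kN·m (hogging).
Span BC, ΣM about C: R_B^{BC}·7.3 = 15.25 + 79.06, so R_B^{BC} = 12.92 kN and R_C = 12.5 − 12.92 = -0.4187 kN.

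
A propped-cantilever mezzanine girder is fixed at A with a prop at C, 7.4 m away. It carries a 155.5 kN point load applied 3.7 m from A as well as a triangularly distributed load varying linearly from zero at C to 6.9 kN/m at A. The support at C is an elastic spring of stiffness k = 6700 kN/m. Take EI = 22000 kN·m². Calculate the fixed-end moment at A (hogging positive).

Take the reaction at C as the redundant and release it; the primary structure is a cantilever fixed at A.
Free-end deflection of the primary structure under the applied loading (downward +):
  point load 155.5 at a = 3.7: Pa²(3L − a)/(6EI) = 6564/EI
  triangular load, peak 6.9 at the fixed end: w₀L⁴/(30EI) = 689.7/EI
  δ_0 = 7253/EI
Flexibility coefficient — unit upward force at C: δ_{CC} = L³/(3EI) = 135.1/EI.
With EI = 22000 kN·m²: δ_0 = 0.3297 m and δ_{CC} = 0.00614 m/kN.
Compatibility — the spring shortens by R_C/k under the reaction it provides: δ_0 − R_C·δ_{CC} = R_C/k. With 1/k = 0.000149 m/kN, R_C = δ_0 / (δ_{CC} + 1/k) = 0.3297 / (0.00614 + 0.000149) = 52.43 kN.
Moment equilibrium about A: M_A = Σ(load moments about A) − R_C·L = 638.3 − 52.43×7.4 = 250.4 kN·m.

M_A = 250.4 kN·m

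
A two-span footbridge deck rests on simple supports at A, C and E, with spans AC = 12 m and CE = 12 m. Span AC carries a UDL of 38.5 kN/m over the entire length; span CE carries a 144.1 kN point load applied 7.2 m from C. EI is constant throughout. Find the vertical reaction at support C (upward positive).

Release continuity at C by inserting a hinge; the redundant is the internal moment M_C. The primary structure is two simply-supported spans AC and CE.
Discontinuity in slope at C on the released structure — sum the simple-span end rotations:
  span AC: UDL 38.5: wL³/(24EI) = 2772/EI
  span CE: point load 144.1 at a = 7.2: Pab(L + b)/(6LEI) = 1162/EI
  relative rotation θ_0 = (2772 + 1162)/EI = 3934/EI
A unit hogging moment at C produces rotation L₁/(3EI) + L₂/(3EI) = 8/EI.
Slope continuity at C: θ_0 = M_C·8/EI, so M_C = 3934/8 = 491.8 kN·m (hogging).
Span AC, ΣM about A with M_C applied at C: R_C^{AC}·12 = 2772 + 491.8, so R_C^{AC} = 272 kN and R_A = 462 − 272 = 190 kN.
Span CE, ΣM about E: R_C^{CE}·12 = 691.7 + 491.8, so R_C^{CE} = 98.62 kN and R_E = 144.1 − 98.62 = 45.48 kN.
R_C = 272 + 98.62 = 370.6 kN.

R_C = 370.6 kN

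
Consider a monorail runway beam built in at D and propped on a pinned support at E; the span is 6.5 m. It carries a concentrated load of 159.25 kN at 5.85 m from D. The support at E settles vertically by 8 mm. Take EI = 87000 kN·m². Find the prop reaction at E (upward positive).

R_E = 127.8 kN

Choose R_E as the redundant. The primary structure is the cantilever fixed at D.
Primary-structure tip deflection at E by superposition:
  point load 159.25 at a = 5.85: Pa²(3L − a)/(6EI) = 12399/EI
Flexibility coefficient — unit upward force at E: δ_{EE} = L³/(3EI) = 91.54/EI.
With EI = 87000 kN·m²: δ_0 = 0.14251 m and δ_{EE} = 0.001052 m/kN.
Compatibility — the beam at E must follow the support down by 0.008 m: δ_0 − R_E·δ_{EE} = 0.008, so R_E = (0.14251 − 0.008)/0.001052 = 127.8 kN.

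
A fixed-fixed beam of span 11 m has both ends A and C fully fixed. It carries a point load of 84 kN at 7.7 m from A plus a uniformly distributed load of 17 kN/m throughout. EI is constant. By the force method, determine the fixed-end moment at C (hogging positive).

Take the two fixed-end moments M_A, M_C as redundants; the released structure is the simple span AC.
Simple-span end rotations at A and C under the given loads:
  at A: point load 84 at a = 7.7: Pab(L + b)/(6LEI) = 462.5/EI
  at C: point load 84 at a = 7.7: Pab(L + a)/(6LEI) = 604.8/EI
  at A: UDL 17: wL³/(24EI) = 942.8/EI
  at C: UDL 17: wL³/(24EI) = 942.8/EI
  θ_A0 = 1405/EI,  θ_C0 = 1548/EI
Flexibility coefficients: a unit moment at one end gives L/(3EI) there and L/(6EI) at the far end, so f₁₁ = f₂₂ = 3.667/EI and f₁₂ = f₂₁ = 1.833/EI.
Compatibility — zero rotation at each built-in end:
  3.667 M_A + 1.833 M_C = 1405
  1.833 M_A + 3.667 M_C = 1548
Solving the pair gives M_A = 229.6 kN·m and M_C = 307.2 kN·m (hogging).

M_C = 307.2 kN·m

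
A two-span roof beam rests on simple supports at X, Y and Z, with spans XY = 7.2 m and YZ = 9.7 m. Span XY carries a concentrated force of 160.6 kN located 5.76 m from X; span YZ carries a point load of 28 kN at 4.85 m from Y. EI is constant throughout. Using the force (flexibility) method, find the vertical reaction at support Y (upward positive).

Take M_Y as the redundant. Released structure: two simple spans XY and YZ with a hinge at Y.
Rotations at Y on the released spans (each span's end-slope, ×1/EI):
  span XY: point load 160.6 at a = 5.76: Pab(L + a)/(6LEI) = 399.6/EI
  span YZ: point load 28 at a = 4.85: Pab(L + b)/(6LEI) = 164.7/EI
  relative rotation θ_0 = (399.6 + 164.7)/EI = 564.3/EI
A unit hogging moment at Y produces rotation L₁/(3EI) + L₂/(3EI) = 5.633/EI.
Compatibility: M_Y·(L₁+L₂)/(3EI) = θ_0, giving M_Y = 100.2 kN·m (hogging).
Span XY, ΣM about X with M_Y applied at Y: R_Y^{XY}·7.2 = 925.1 + 100.2, so R_Y^{XY} = 142.4 kN and R_X = 160.6 − 142.4 = 18.21 kN.
Span YZ, ΣM about Z: R_Y^{YZ}·9.7 = 135.8 + 100.2, so R_Y^{YZ} = 24.33 kN and R_Z = 28 − 24.33 = 3.673 kN.
R_Y = 142.4 + 24.33 = 166.7 kN.

R_Y = 166.7 kN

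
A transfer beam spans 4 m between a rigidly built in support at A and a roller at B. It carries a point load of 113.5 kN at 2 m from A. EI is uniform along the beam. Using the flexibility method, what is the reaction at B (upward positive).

R_B = 35.47 kN

Release the roller at B. Primary structure: cantilever fixed at A.
Downward deflection at the released point B due to the loads:
  point load 113.5 at a = 2: Pa²(3L − a)/(6EI) = 756.7/EI
Tip deflection under a unit load at B: L³/(3EI) = 21.33/EI.
The prop prevents deflection at B: R_B = δ_0/δ_{BB} = 756.7/21.33 = 35.47 kN.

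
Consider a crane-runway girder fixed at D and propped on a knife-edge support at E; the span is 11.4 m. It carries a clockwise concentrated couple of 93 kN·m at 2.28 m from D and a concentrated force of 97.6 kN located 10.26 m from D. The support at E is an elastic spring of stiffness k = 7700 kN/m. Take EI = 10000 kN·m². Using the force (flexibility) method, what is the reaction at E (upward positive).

R_E = 87.18 kN

Choose R_E as the redundant. The primary structure is the cantilever fixed at D.
Deflection at E on the released cantilever, summing each load's contribution:
  clockwise couple 93 at a = 2.28: M₀a(2L − a)/(2EI) = 2176/EI
  point load 97.6 at a = 10.26: Pa²(3L − a)/(6EI) = 40994/EI
  δ_0 = 43169/EI
Flexibility coefficient — unit upward force at E: δ_{EE} = L³/(3EI) = 493.8/EI.
With EI = 10000 kN·m²: δ_0 = 4.3169 m and δ_{EE} = 0.049385 m/kN.
Compatibility — the spring shortens by R_E/k under the reaction it provides: δ_0 − R_E·δ_{EE} = R_E/k. With 1/k = 0.00013 m/kN, R_E = δ_0 / (δ_{EE} + 1/k) = 4.3169 / (0.049385 + 0.00013) = 87.18 kN.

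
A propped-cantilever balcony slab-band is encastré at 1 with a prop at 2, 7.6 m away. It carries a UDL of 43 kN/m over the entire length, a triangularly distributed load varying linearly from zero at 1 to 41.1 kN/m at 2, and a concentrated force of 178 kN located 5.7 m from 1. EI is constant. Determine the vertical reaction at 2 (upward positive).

R_2 = 321.1 kN

Take the reaction at 2 as the redundant and release it; the primary structure is a cantilever fixed at 1.
Downward deflection at the released point 2 due to the loads:
  UDL 43: wL⁴/(8EI) = 17932/EI
  triangular load, peak 41.1 at the free end: 11w₀L⁴/(120EI) = 12569/EI
  point load 178 at a = 5.7: Pa²(3L − a)/(6EI) = 16482/EI
  δ_0 = 46984/EI
Flexibility coefficient — unit upward force at 2: δ_{22} = L³/(3EI) = 146.3/EI.
The prop prevents deflection at 2: R_2 = δ_0/δ_{22} = 46984/146.3 = 321.1 kN.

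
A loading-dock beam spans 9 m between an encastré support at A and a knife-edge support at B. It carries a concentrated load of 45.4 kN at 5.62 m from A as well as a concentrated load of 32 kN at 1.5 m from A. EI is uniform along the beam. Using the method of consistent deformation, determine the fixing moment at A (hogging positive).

Remove the prop at B; the released (primary) structure is a cantilever built in at A.
Free-end deflection of the primary structure under the applied loading (downward +):
  point load 45.4 at a = 5.62: Pa²(3L − a)/(6EI) = 5110/EI
  point load 32 at a = 1.5: Pa²(3L − a)/(6EI) = 306/EI
  δ_0 = 5416/EI
Tip deflection under a unit load at B: L³/(3EI) = 243/EI.
The prop prevents deflection at B: R_B = δ_0/δ_{BB} = 5416/243 = 22.29 kN.
Moment equilibrium about A: M_A = Σ(load moments about A) − R_B·L = 303.1 − 22.29×9 = 102.6 kN·m.

M_A = 102.6 kN·m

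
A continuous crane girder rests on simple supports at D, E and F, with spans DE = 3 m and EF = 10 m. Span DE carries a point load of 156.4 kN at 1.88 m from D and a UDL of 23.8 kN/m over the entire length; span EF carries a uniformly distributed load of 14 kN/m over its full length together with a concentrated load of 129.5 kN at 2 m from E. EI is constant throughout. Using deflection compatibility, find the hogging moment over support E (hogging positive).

Take M_E as the redundant. Released structure: two simple spans DE and EF with a hinge at E.
End slopes at the hinge E, treating each span as simply supported:
  span DE: point load 156.4 at a = 1.88: Pab(L + a)/(6LEI) = 89.28/EI
  span DE: UDL 23.8: wL³/(24EI) = 26.77/EI
  span EF: UDL 14: wL³/(24EI) = 583.3/EI
  span EF: point load 129.5 at a = 2: Pab(L + b)/(6LEI) = 621.6/EI
  relative rotation θ_0 = (116.1 + 1205)/EI = 1321/EI
A unit hogging moment at E produces rotation L₁/(3EI) + L₂/(3EI) = 4.333/EI.
Slope continuity at E: θ_0 = M_E·4.333/EI, so M_E = 1321/4.333 = 304.8 kN·m (hogging).

M_E = 304.8 kN·m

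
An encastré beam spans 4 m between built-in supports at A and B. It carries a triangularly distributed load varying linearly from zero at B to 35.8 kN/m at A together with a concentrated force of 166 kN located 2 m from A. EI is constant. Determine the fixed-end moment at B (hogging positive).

M_B = 102.1 kN·m

Take the two fixed-end moments M_A, M_B as redundants; the released structure is the simple span AB.
End rotations of the released simple span under the applied load (×1/EI):
  at A: triangular load, peak 35.8: w₀L³/(45EI) = 50.92/EI
  at B: triangular load, peak 35.8: 7w₀L³/(360EI) = 44.55/EI
  at A: point load 166 at a = 2: Pab(L + b)/(6LEI) = 166/EI
  at B: point load 166 at a = 2: Pab(L + a)/(6LEI) = 166/EI
  θ_A0 = 216.9/EI,  θ_B0 = 210.6/EI
Flexibility coefficients: a unit moment at one end gives L/(3EI) there and L/(6EI) at the far end, so f₁₁ = f₂₂ = 1.333/EI and f₁₂ = f₂₁ = 0.6667/EI.
Compatibility — zero rotation at each built-in end:
  1.333 M_A + 0.6667 M_B = 216.9
  0.6667 M_A + 1.333 M_B = 210.6
Solving the pair gives M_A = 111.6 kN·m and M_B = 102.1 kN·m (hogging).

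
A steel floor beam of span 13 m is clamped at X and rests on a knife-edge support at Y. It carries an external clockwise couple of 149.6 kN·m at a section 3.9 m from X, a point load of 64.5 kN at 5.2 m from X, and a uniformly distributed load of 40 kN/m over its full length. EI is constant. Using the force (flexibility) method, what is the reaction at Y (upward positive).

R_Y = 217.2 kN

Remove the prop at Y; the released (primary) structure is a cantilever built in at X.
Downward deflection at the released point Y due to the loads:
  clockwise couple 149.6 at a = 3.9: M₀a(2L − a)/(2EI) = 6447/EI
  point load 64.5 at a = 5.2: Pa²(3L − a)/(6EI) = 9825/EI
  UDL 40: wL⁴/(8EI) = 142805/EI
  δ_0 = 159077/EI
Tip deflection under a unit load at Y: L³/(3EI) = 732.3/EI.
The prop prevents deflection at Y: R_Y = δ_0/δ_{YY} = 159077/732.3 = 217.2 kN.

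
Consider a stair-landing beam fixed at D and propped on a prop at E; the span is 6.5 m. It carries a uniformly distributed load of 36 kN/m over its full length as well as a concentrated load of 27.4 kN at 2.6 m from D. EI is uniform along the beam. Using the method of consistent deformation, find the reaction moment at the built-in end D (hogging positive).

Remove the prop at E; the released (primary) structure is a cantilever built in at D.
Free-end deflection of the primary structure under the applied loading (downward +):
  UDL 36: wL⁴/(8EI) = 8033/EI
  point load 27.4 at a = 2.6: Pa²(3L − a)/(6EI) = 521.7/EI
  δ_0 = 8554/EI
Tip deflection under a unit load at E: L³/(3EI) = 91.54/EI.
Compatibility at E: δ_0 − R_E·δ_{EE} = 0, so R_E = 8554/91.54 = 93.45 kN.
Moment equilibrium about D: M_D = Σ(load moments about D) − R_E·L = 831.7 − 93.45×6.5 = 224.3 kN·m.

M_D = 224.3 kN·m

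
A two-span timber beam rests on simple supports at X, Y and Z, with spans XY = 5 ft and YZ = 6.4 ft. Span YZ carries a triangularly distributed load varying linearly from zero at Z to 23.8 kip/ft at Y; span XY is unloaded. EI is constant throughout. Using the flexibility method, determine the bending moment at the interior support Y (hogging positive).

M_Y = 36.49 kip·ft

Insert a hinge at Y; M_Y is the redundant, and each span becomes simply supported.
Rotations at Y on the released spans (each span's end-slope, ×1/EI):
  span YZ: triangular load, peak 23.8: w₀L³/(45EI) = 138.6/EI
  relative rotation θ_0 = (0 + 138.6)/EI = 138.6/EI
A unit hogging moment at Y produces rotation L₁/(3EI) + L₂/(3EI) = 3.8/EI.
Slope continuity at Y: θ_0 = M_Y·3.8/EI, so M_Y = 138.6/3.8 = 36.49 kip·ft (hogging).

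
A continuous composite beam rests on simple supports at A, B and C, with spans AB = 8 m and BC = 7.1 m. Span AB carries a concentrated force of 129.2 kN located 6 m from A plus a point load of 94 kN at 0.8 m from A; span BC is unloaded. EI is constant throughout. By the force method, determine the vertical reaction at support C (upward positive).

R_C = -15.43 kN

Release continuity at B by inserting a hinge; the redundant is the internal moment M_B. The primary structure is two simply-supported spans AB and BC.
Rotations at B on the released spans (each span's end-slope, ×1/EI):
  span AB: point load 129.2 at a = 6: Pab(L + a)/(6LEI) = 452.2/EI
  span AB: point load 94 at a = 0.8: Pab(L + a)/(6LEI) = 99.26/EI
  relative rotation θ_0 = (551.5 + 0)/EI = 551.5/EI
A unit hogging moment at B produces rotation L₁/(3EI) + L₂/(3EI) = 5.033/EI.
Slope continuity at B: θ_0 = M_B·5.033/EI, so M_B = 551.5/5.033 = 109.6 kN·m (hogging).
Span BC, ΣM about C: R_B^{BC}·7.1 = 0 + 109.6, so R_B^{BC} = 15.43 kN and R_C = 0 − 15.43 = -15.43 kN.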